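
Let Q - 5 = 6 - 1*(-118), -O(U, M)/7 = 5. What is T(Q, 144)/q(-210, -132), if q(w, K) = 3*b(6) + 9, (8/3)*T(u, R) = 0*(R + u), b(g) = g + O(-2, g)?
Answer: 0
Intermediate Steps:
O(U, M) = -35 (O(U, M) = -7*5 = -35)
b(g) = -35 + g (b(g) = g - 35 = -35 + g)
Q = 129 (Q = 5 + (6 - 1*(-118)) = 5 + (6 + 118) = 5 + 124 = 129)
T(u, R) = 0 (T(u, R) = 3*(0*(R + u))/8 = (3/8)*0 = 0)
q(w, K) = -78 (q(w, K) = 3*(-35 + 6) + 9 = 3*(-29) + 9 = -87 + 9 = -78)
T(Q, 144)/q(-210, -132) = 0/(-78) = 0*(-1/78) = 0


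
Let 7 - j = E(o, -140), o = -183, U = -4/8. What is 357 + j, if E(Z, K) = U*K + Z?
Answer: 477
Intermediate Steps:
U = -½ (U = -4*⅛ = -½ ≈ -0.50000)
E(Z, K) = Z - K/2 (E(Z, K) = -K/2 + Z = Z - K/2)
j = 120 (j = 7 - (-183 - ½*(-140)) = 7 - (-183 + 70) = 7 - 1*(-113) = 7 + 113 = 120)
357 + j = 357 + 120 = 477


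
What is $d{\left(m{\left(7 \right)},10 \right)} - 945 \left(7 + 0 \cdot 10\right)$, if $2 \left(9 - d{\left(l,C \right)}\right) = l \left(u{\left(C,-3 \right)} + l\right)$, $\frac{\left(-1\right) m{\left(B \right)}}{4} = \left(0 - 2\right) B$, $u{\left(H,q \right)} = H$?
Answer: $-8454$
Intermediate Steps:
$m{\left(B \right)} = 8 B$ ($m{\left(B \right)} = - 4 \left(0 - 2\right) B = - 4 \left(- 2 B\right) = 8 B$)
$d{\left(l,C \right)} = 9 - \frac{l \left(C + l\right)}{2}$
$d{\left(m{\left(7 \right)},10 \right)} - 945 \left(7 + 0 \cdot 10\right) = \left(9 - \frac{\left(8 \cdot 7\right)^{2}}{2} - 5 \cdot 8 \cdot 7\right) - 945 \left(7 + 0 \cdot 10\right) = \left(9 - \frac{56^{2}}{2} - 5 \cdot 56\right) - 945 \left(7 + 0\right) = \left(9 - 1568 - 280\right) - 6615 = -1839 - 6615 = -8454$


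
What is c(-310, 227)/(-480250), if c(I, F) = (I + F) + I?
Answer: 393/480250 ≈ 0.00081832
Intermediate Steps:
c(I, F) = F + 2*I (c(I, F) = (F + I) + I = F + 2*I)
c(-310, 227)/(-480250) = (227 + 2*(-310))/(-480250) = (227 - 620)*(-1/480250) = -393*(-1/480250) = 393/480250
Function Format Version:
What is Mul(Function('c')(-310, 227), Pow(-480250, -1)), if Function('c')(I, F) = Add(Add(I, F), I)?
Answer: Rational(393, 480250) ≈ 0.00081832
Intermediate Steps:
Function('c')(I, F) = Add(F, Mul(2, I)) (Function('c')(I, F) = Add(Add(F, I), I) = Add(F, Mul(2, I)))
Mul(Function('c')(-310, 227), Pow(-480250, -1)) = Mul(Add(227, Mul(2, -310)), Pow(-480250, -1)) = Mul(Add(227, -620), Rational(-1, 480250)) = Mul(-393, Rational(-1, 480250)) = Rational(393, 480250)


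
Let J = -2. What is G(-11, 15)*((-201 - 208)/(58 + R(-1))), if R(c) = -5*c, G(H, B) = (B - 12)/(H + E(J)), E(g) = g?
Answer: 409/273 ≈ 1.4982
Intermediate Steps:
G(H, B) = (-12 + B)/(-2 + H) (G(H, B) = (B - 12)/(H - 2) = (-12 + B)/(-2 + H))
G(-11, 15)*((-201 - 208)/(58 + R(-1))) = ((-12 + 15)/(-2 - 11))*((-201 - 208)/(58 - 5*(-1))) = (3/(-13))*(-409/(58 + 5)) = (-1/13*3)*(-409/63) = -(-1227)/(13*63) = -3/13*(-409/63) = 409/273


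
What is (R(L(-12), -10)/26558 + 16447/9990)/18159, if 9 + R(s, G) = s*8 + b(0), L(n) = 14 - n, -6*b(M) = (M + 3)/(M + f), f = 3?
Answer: 438785771/4817844552780 ≈ 9.1075e-5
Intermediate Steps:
b(M) = -⅙ (b(M) = -(M + 3)/(6*(M + 3)) = -(3 + M)/(6*(3 + M)) = -⅙*1 = -⅙)
R(s, G) = -55/6 + 8*s (R(s, G) = -9 + (s*8 - ⅙) = -9 + (8*s - ⅙) = -9 + (-⅙ + 8*s) = -55/6 + 8*s)
(R(L(-12), -10)/26558 + 16447/9990)/18159 = ((-55/6 + 8*(14 - 1*(-12)))/26558 + 16447/9990)/18159 = ((-55/6 + 8*(14 + 12))*(1/26558) + 16447*(1/9990))*(1/18159) = ((-55/6 + 8*26)*(1/26558) + 16447/9990)*(1/18159) = ((-55/6 + 208)*(1/26558) + 16447/9990)*(1/18159) = ((1193/6)*(1/26558) + 16447/9990)*(1/18159) = (1193/159348 + 16447/9990)*(1/18159) = (438785771/265314420)*(1/18159) = 438785771/4817844552780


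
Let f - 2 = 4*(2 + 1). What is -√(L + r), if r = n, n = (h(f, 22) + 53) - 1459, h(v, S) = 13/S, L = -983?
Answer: -I*√1155990/22 ≈ -48.871*I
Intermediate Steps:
f = 14 (f = 2 + 4*(2 + 1) = 2 + 4*3 = 2 + 12 = 14)
n = -30919/22 (n = (13/22 + 53) - 1459 = 1179/22 - 1459 = -30919/22 ≈ -1405.4)
r = -30919/22 ≈ -1405.4
-√(L + r) = -√(-983 - 30919/22) = -√(-52545/22) = -I*√1155990/22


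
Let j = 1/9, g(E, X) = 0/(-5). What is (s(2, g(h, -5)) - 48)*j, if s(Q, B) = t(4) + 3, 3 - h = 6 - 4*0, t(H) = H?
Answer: -41/9 ≈ -4.5556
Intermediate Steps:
h = -3 (h = 3 - (6 - 4*0) = 3 - (6 + 0) = 3 - 1*6 = 3 - 6 = -3)
g(E, X) = 0 (g(E, X) = 0*(-⅕) = 0)
s(Q, B) = 7 (s(Q, B) = 4 + 3 = 7)
j = ⅑ ≈ 0.11111
(s(2, g(h, -5)) - 48)*j = (7 - 48)*(⅑) = -41*⅑ = -41/9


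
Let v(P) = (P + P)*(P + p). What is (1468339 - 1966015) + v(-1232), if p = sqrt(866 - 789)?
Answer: 2537972 - 2464*sqrt(77) ≈ 2.5164e+6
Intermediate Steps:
p = sqrt(77) ≈ 8.7750
v(P) = 2*P*(P + sqrt(77)) (v(P) = (P + P)*(P + sqrt(77)) = (2*P)*(P + sqrt(77)) = 2*P*(P + sqrt(77)))
(1468339 - 1966015) + v(-1232) = (1468339 - 1966015) + 2*(-1232)*(-1232 + sqrt(77)) = -497676 + (3035648 - 2464*sqrt(77)) = 2537972 - 2464*sqrt(77)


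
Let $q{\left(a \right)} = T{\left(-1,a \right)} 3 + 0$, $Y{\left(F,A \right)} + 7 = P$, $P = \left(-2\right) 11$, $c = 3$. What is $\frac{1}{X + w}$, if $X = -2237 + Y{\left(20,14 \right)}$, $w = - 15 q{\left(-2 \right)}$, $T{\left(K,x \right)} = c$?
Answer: $- \frac{1}{2401} \approx -0.00041649$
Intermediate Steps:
$T{\left(K,x \right)} = 3$
$P = -22$
$Y{\left(F,A \right)} = -29$ ($Y{\left(F,A \right)} = -7 - 22 = -29$)
$q{\left(a \right)} = 9$ ($q{\left(a \right)} = 3 \cdot 3 + 0 = 9 + 0 = 9$)
$w = -135$ ($w = \left(-15\right) 9 = -135$)
$X = -2266$ ($X = -2237 - 29 = -2266$)
$\frac{1}{X + w} = \frac{1}{-2266 - 135} = \frac{1}{-2401} = - \frac{1}{2401}$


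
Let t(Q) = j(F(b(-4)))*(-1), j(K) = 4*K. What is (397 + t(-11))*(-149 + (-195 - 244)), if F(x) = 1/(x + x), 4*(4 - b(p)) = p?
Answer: -1166004/5 ≈ -2.3320e+5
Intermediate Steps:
b(p) = 4 - p/4
F(x) = 1/(2*x)
t(Q) = -2/5 (t(Q) = (4*(1/(2*(4 - 1/4*(-4)))))*(-1) = (4*(1/(2*(4 + 1))))*(-1) = (4*((1/2)/5))*(-1) = (4*((1/2)*(1/5)))*(-1) = (4*(1/10))*(-1) = (2/5)*(-1) = -2/5)
(397 + t(-11))*(-149 + (-195 - 244)) = (397 - 2/5)*(-149 + (-195 - 244)) = 1983*(-149 - 439)/5 = (1983/5)*(-588) = -1166004/5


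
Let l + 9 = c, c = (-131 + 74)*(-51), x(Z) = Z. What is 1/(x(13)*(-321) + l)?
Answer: -1/1275 ≈ -0.00078431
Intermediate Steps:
c = 2907 (c = -57*(-51) = 2907)
l = 2898 (l = -9 + 2907 = 2898)
1/(x(13)*(-321) + l) = 1/(13*(-321) + 2898) = 1/(-4173 + 2898) = 1/(-1275) = -1/1275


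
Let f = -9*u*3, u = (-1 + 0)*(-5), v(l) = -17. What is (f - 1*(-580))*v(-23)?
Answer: -7565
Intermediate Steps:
u = 5 (u = -1*(-5) = 5)
f = -135 (f = -9*5*3 = -45*3 = -135)
(f - 1*(-580))*v(-23) = (-135 - 1*(-580))*(-17) = (-135 + 580)*(-17) = 445*(-17) = -7565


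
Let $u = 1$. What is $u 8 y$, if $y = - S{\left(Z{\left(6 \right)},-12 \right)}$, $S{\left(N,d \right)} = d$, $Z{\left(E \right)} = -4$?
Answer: $96$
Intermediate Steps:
$y = 12$ ($y = \left(-1\right) \left(-12\right) = 12$)
$u 8 y = 1 \cdot 8 \cdot 12 = 8 \cdot 12 = 96$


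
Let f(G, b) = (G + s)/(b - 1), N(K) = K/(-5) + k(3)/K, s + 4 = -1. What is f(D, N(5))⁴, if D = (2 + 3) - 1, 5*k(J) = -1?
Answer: 390625/6765201 ≈ 0.057740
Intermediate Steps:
s = -5 (s = -4 - 1 = -5)
k(J) = -⅕ (k(J) = (⅕)*(-1) = -⅕)
D = 4 (D = 5 - 1 = 4)
N(K) = -K/5 - 1/(5*K) (N(K) = K/(-5) - 1/(5*K) = K*(-⅕) - 1/(5*K) = -K/5 - 1/(5*K))
f(G, b) = (-5 + G)/(-1 + b) (f(G, b) = (G - 5)/(b - 1) = (-5 + G)/(-1 + b))
f(D, N(5))⁴ = ((-5 + 4)/(-1 + (⅕)*(-1 - 1*5²)/5))⁴ = (-1/(-1 + (⅕)*(⅕)*(-1 - 1*25)))⁴ = (-1/(-1 + (⅕)*(⅕)*(-1 - 25)))⁴ = (-1/(-1 + (⅕)*(⅕)*(-26)))⁴ = (-1/(-1 - 26/25))⁴ = (-1/(-51/25))⁴ = (-25/51*(-1))⁴ = (25/51)⁴ = 390625/6765201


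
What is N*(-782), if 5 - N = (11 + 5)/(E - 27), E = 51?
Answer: -10166/3 ≈ -3388.7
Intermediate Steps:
N = 13/3 (N = 5 - (11 + 5)/(51 - 27) = 5 - 16/24 = 5 - 1*⅔ = 5 - ⅔ = 13/3 ≈ 4.3333)
N*(-782) = (13/3)*(-782) = -10166/3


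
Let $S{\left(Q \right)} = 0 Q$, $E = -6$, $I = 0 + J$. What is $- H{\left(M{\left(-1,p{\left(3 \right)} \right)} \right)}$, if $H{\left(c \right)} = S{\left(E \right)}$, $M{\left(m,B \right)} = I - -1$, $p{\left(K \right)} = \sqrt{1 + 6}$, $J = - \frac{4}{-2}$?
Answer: $0$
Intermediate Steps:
$J = 2$ ($J = \left(-4\right) \left(- \frac{1}{2}\right) = 2$)
$I = 2$ ($I = 0 + 2 = 2$)
$p{\left(K \right)} = \sqrt{7}$
$S{\left(Q \right)} = 0$
$M{\left(m,B \right)} = 3$ ($M{\left(m,B \right)} = 2 - -1 = 2 + 1 = 3$)
$H{\left(c \right)} = 0$
$- H{\left(M{\left(-1,p{\left(3 \right)} \right)} \right)} = \left(-1\right) 0 = 0$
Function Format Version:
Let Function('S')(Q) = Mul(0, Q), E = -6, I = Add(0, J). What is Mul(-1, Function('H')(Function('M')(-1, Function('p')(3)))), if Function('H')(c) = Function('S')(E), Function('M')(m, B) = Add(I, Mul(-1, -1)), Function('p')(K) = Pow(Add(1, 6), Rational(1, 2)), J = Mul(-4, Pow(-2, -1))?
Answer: 0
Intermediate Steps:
J = 2 (J = Mul(-4, Rational(-1, 2)) = 2)
I = 2 (I = Add(0, 2) = 2)
Function('p')(K) = Pow(7, Rational(1, 2))
Function('S')(Q) = 0
Function('M')(m, B) = 3 (Function('M')(m, B) = Add(2, Mul(-1, -1)) = Add(2, 1) = 3)
Function('H')(c) = 0
Mul(-1, Function('H')(Function('M')(-1, Function('p')(3)))) = Mul(-1, 0) = 0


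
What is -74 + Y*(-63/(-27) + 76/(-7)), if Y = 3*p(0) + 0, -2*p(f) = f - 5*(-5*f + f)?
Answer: -74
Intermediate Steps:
p(f) = -21*f/2 (p(f) = -(f - 5*(-5*f + f))/2 = -(f - (-20)*f)/2 = -(f + 20*f)/2 = -21*f/2)
Y = 0 (Y = 3*(-21/2*0) + 0 = 3*0 + 0 = 0 + 0 = 0)
-74 + Y*(-63/(-27) + 76/(-7)) = -74 + 0*(-63/(-27) + 76/(-7)) = -74 + 0*(-63*(-1/27) + 76*(-⅐)) = -74 + 0*(7/3 - 76/7) = -74 + 0*(-179/21) = -74 + 0 = -74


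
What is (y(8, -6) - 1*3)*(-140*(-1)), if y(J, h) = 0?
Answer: -420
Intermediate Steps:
(y(8, -6) - 1*3)*(-140*(-1)) = (0 - 1*3)*(-140*(-1)) = (0 - 3)*(-35*(-4)) = -3*140 = -420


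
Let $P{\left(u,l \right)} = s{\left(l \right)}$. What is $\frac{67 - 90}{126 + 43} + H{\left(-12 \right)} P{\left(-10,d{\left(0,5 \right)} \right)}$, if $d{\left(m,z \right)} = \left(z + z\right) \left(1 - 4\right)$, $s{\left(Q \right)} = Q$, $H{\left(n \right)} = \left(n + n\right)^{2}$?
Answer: $- \frac{2920343}{169} \approx -17280.0$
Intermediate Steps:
$H{\left(n \right)} = 4 n^{2}$ ($H{\left(n \right)} = \left(2 n\right)^{2} = 4 n^{2}$)
$d{\left(m,z \right)} = - 6 z$ ($d{\left(m,z \right)} = 2 z \left(-3\right) = - 6 z$)
$P{\left(u,l \right)} = l$
$\frac{67 - 90}{126 + 43} + H{\left(-12 \right)} P{\left(-10,d{\left(0,5 \right)} \right)} = \frac{67 - 90}{126 + 43} + 4 \left(-12\right)^{2} \left(\left(-6\right) 5\right) = - \frac{23}{169} + 4 \cdot 144 \left(-30\right) = \left(-23\right) \frac{1}{169} + 576 \left(-30\right) = - \frac{23}{169} - 17280 = - \frac{2920343}{169}$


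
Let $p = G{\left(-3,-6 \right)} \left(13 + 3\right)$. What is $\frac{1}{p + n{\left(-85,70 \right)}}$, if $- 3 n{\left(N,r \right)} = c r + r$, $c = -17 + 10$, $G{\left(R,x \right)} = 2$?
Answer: $\frac{1}{172} \approx 0.005814$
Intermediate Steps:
$c = -7$
$p = 32$ ($p = 2 \left(13 + 3\right) = 2 \cdot 16 = 32$)
$n{\left(N,r \right)} = 2 r$ ($n{\left(N,r \right)} = - \frac{- 7 r + r}{3} = - \frac{\left(-6\right) r}{3} = 2 r$)
$\frac{1}{p + n{\left(-85,70 \right)}} = \frac{1}{32 + 2 \cdot 70} = \frac{1}{32 + 140} = \frac{1}{172}$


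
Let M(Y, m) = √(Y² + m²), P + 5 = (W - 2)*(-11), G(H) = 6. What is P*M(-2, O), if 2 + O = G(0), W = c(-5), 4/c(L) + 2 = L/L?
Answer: 122*√5 ≈ 272.80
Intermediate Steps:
c(L) = -4 (c(L) = 4/(-2 + L/L) = 4/(-2 + 1) = 4/(-1) = 4*(-1) = -4)
W = -4
O = 4 (O = -2 + 6 = 4)
P = 61 (P = -5 + (-4 - 2)*(-11) = -5 - 6*(-11) = -5 + 66 = 61)
P*M(-2, O) = 61*√((-2)² + 4²) = 61*√(4 + 16) = 61*√20 = 61*(2*√5) = 122*√5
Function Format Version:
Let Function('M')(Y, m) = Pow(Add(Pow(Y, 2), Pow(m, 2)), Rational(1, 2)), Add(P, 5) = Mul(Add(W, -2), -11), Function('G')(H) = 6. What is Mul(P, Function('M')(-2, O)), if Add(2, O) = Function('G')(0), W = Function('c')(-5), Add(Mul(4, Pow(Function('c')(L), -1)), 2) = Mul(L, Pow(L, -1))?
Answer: Mul(122, Pow(5, Rational(1, 2))) ≈ 272.80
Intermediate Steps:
Function('c')(L) = -4 (Function('c')(L) = Mul(4, Pow(Add(-2, Mul(L, Pow(L, -1))), -1)) = Mul(4, Pow(Add(-2, 1), -1)) = Mul(4, Pow(-1, -1)) = Mul(4, -1) = -4)
W = -4
O = 4 (O = Add(-2, 6) = 4)
P = 61 (P = Add(-5, Mul(Add(-4, -2), -11)) = Add(-5, Mul(-6, -11)) = Add(-5, 66) = 61)
Mul(P, Function('M')(-2, O)) = Mul(61, Pow(Add(Pow(-2, 2), Pow(4, 2)), Rational(1, 2))) = Mul(61, Pow(Add(4, 16), Rational(1, 2))) = Mul(61, Pow(20, Rational(1, 2))) = Mul(61, Mul(2, Pow(5, Rational(1, 2)))) = Mul(122, Pow(5, Rational(1, 2)))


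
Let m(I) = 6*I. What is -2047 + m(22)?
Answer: -1915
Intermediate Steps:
-2047 + m(22) = -2047 + 6*22 = -2047 + 132 = -1915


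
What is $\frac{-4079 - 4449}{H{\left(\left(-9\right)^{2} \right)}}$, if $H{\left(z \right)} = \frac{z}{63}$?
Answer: $- \frac{59696}{9} \approx -6632.9$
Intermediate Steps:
$H{\left(z \right)} = \frac{z}{63}$ ($H{\left(z \right)} = z \frac{1}{63} = \frac{z}{63}$)
$\frac{-4079 - 4449}{H{\left(\left(-9\right)^{2} \right)}} = \frac{-4079 - 4449}{\frac{1}{63} \left(-9\right)^{2}} = \frac{-4079 - 4449}{\frac{1}{63} \cdot 81} = - \frac{8528}{\frac{9}{7}} = \left(-8528\right) \frac{7}{9} = - \frac{59696}{9}$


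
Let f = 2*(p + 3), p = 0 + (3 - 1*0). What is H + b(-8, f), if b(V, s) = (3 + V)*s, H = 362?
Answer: 302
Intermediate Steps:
p = 3 (p = 0 + (3 + 0) = 0 + 3 = 3)
f = 12 (f = 2*(3 + 3) = 2*6 = 12)
b(V, s) = s*(3 + V)
H + b(-8, f) = 362 + 12*(3 - 8) = 362 + 12*(-5) = 362 - 60 = 302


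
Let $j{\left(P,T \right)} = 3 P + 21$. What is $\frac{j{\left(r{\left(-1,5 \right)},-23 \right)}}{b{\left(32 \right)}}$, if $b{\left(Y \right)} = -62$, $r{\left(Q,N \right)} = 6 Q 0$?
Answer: $- \frac{21}{62} \approx -0.33871$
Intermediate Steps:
$r{\left(Q,N \right)} = 0$
$j{\left(P,T \right)} = 21 + 3 P$
$\frac{j{\left(r{\left(-1,5 \right)},-23 \right)}}{b{\left(32 \right)}} = \frac{21 + 3 \cdot 0}{-62} = \left(21 + 0\right) \left(- \frac{1}{62}\right) = 21 \left(- \frac{1}{62}\right) = - \frac{21}{62}$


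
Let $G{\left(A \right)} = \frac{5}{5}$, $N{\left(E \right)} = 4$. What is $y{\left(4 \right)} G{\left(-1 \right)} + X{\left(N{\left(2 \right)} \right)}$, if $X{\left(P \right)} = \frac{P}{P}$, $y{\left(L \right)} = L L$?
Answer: $17$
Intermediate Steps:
$y{\left(L \right)} = L^{2}$
$X{\left(P \right)} = 1$
$G{\left(A \right)} = 1$ ($G{\left(A \right)} = 5 \cdot \frac{1}{5} = 1$)
$y{\left(4 \right)} G{\left(-1 \right)} + X{\left(N{\left(2 \right)} \right)} = 4^{2} \cdot 1 + 1 = 16 \cdot 1 + 1 = 16 + 1 = 17$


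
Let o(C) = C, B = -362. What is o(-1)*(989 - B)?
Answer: -1351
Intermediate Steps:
o(-1)*(989 - B) = -(989 - 1*(-362)) = -(989 + 362) = -1*1351 = -1351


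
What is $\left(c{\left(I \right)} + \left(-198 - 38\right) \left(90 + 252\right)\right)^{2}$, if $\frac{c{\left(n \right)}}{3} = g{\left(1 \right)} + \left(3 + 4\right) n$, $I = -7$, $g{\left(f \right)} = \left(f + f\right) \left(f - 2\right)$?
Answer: $6539148225$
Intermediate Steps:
$g{\left(f \right)} = 2 f \left(-2 + f\right)$
$c{\left(n \right)} = -6 + 21 n$ ($c{\left(n \right)} = 3 \left(2 \cdot 1 \left(-2 + 1\right) + \left(3 + 4\right) n\right) = 3 \left(2 \cdot 1 \left(-1\right) + 7 n\right) = 3 \left(-2 + 7 n\right) = -6 + 21 n$)
$\left(c{\left(I \right)} + \left(-198 - 38\right) \left(90 + 252\right)\right)^{2} = \left(\left(-6 + 21 \left(-7\right)\right) + \left(-198 - 38\right) \left(90 + 252\right)\right)^{2} = \left(\left(-6 - 147\right) - 80712\right)^{2} = \left(-153 - 80712\right)^{2} = \left(-80865\right)^{2} = 6539148225$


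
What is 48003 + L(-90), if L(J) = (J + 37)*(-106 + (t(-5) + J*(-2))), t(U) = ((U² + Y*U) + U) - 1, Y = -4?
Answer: 42014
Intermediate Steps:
t(U) = -1 + U² - 3*U (t(U) = ((U² - 4*U) + U) - 1 = (U² - 3*U) - 1 = -1 + U² - 3*U)
L(J) = (-67 - 2*J)*(37 + J) (L(J) = (J + 37)*(-106 + ((-1 + (-5)² - 3*(-5)) + J*(-2))) = (37 + J)*(-106 + ((-1 + 25 + 15) - 2*J)) = (37 + J)*(-106 + (39 - 2*J)) = (37 + J)*(-67 - 2*J) = (-67 - 2*J)*(37 + J))
48003 + L(-90) = 48003 + (-2479 - 141*(-90) - 2*(-90)²) = 48003 + (-2479 + 12690 - 2*8100) = 48003 + (-2479 + 12690 - 16200) = 48003 - 5989 = 42014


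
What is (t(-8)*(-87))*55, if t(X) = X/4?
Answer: 9570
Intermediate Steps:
t(X) = X/4 (t(X) = X*(¼) = X/4)
(t(-8)*(-87))*55 = (((¼)*(-8))*(-87))*55 = -2*(-87)*55 = 174*55 = 9570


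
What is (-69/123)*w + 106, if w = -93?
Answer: 6485/41 ≈ 158.17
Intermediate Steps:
(-69/123)*w + 106 = -69/123*(-93) + 106 = -69*1/123*(-93) + 106 = -23/41*(-93) + 106 = 2139/41 + 106 = 6485/41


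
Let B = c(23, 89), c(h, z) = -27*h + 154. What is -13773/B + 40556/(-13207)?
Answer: 162960359/6167669 ≈ 26.422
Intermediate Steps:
c(h, z) = 154 - 27*h
B = -467 (B = 154 - 27*23 = 154 - 621 = -467)
-13773/B + 40556/(-13207) = -13773/(-467) + 40556/(-13207) = -13773*(-1/467) + 40556*(-1/13207) = 13773/467 - 40556/13207 = 162960359/6167669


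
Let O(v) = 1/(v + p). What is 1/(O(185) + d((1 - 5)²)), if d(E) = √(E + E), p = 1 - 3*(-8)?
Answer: -210/1411199 + 176400*√2/1411199 ≈ 0.17663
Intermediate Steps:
p = 25 (p = 1 + 24 = 25)
d(E) = √2*√E (d(E) = √(2*E) = √2*√E)
O(v) = 1/(25 + v) (O(v) = 1/(v + 25) = 1/(25 + v))
1/(O(185) + d((1 - 5)²)) = 1/(1/(25 + 185) + √2*√((1 - 5)²)) = 1/(1/210 + √2*√((-4)²)) = 1/(1/210 + √2*√16) = 1/(1/210 + √2*4) = 1/(1/210 + 4*√2)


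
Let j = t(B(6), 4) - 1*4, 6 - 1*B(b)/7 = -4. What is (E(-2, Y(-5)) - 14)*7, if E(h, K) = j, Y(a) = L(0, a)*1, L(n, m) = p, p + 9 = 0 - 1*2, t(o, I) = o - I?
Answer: 336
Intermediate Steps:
B(b) = 70 (B(b) = 42 - 7*(-4) = 42 + 28 = 70)
p = -11 (p = -9 + (0 - 1*2) = -9 + (0 - 2) = -9 - 2 = -11)
L(n, m) = -11
j = 62 (j = (70 - 1*4) - 1*4 = (70 - 4) - 4 = 66 - 4 = 62)
Y(a) = -11 (Y(a) = -11*1 = -11)
E(h, K) = 62
(E(-2, Y(-5)) - 14)*7 = (62 - 14)*7 = 48*7 = 336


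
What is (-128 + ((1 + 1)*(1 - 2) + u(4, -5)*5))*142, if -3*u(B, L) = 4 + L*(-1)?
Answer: -20590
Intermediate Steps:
u(B, L) = -4/3 + L/3 (u(B, L) = -(4 + L*(-1))/3 = -(4 - L)/3 = -4/3 + L/3)
(-128 + ((1 + 1)*(1 - 2) + u(4, -5)*5))*142 = (-128 + ((1 + 1)*(1 - 2) + (-4/3 + (⅓)*(-5))*5))*142 = (-128 + (2*(-1) + (-4/3 - 5/3)*5))*142 = (-128 + (-2 - 3*5))*142 = (-128 + (-2 - 15))*142 = (-128 - 17)*142 = -145*142 = -20590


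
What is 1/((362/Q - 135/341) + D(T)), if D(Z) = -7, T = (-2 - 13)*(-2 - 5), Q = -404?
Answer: -68882/571165 ≈ -0.12060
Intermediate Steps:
T = 105 (T = -15*(-7) = 105)
1/((362/Q - 135/341) + D(T)) = 1/((362/(-404) - 135/341) - 7) = 1/((362*(-1/404) - 135*1/341) - 7) = 1/((-181/202 - 135/341) - 7) = 1/(-88991/68882 - 7) = 1/(-571165/68882) = -68882/571165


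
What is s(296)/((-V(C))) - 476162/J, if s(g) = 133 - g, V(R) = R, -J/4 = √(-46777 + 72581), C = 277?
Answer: 163/277 + 238081*√6451/25804 ≈ 741.64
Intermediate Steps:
J = -8*√6451 (J = -4*√(-46777 + 72581) = -8*√6451 ≈ -642.54)
s(296)/((-V(C))) - 476162/J = (133 - 1*296)/((-1*277)) - 476162*(-√6451/51608) = (133 - 296)/(-277) - (-238081)*√6451/25804 = -163*(-1/277) + 238081*√6451/25804 = 163/277 + 238081*√6451/25804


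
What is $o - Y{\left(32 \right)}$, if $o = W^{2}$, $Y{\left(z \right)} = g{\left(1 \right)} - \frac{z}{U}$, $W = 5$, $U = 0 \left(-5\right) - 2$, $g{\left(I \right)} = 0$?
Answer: $9$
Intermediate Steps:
$U = -2$ ($U = 0 - 2 = -2$)
$Y{\left(z \right)} = \frac{z}{2}$ ($Y{\left(z \right)} = 0 - \frac{z}{-2} = 0 - z \left(- \frac{1}{2}\right) = 0 - - \frac{z}{2} = 0 + \frac{z}{2} = \frac{z}{2}$)
$o = 25$ ($o = 5^{2} = 25$)
$o - Y{\left(32 \right)} = 25 - \frac{1}{2} \cdot 32 = 25 - 16 = 9$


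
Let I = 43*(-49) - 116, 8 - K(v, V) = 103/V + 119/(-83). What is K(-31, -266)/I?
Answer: -16679/3775338 ≈ -0.0044179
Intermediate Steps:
K(v, V) = 783/83 - 103/V (K(v, V) = 8 - (103/V + 119/(-83)) = 8 - (103/V + 119*(-1/83)) = 8 - (103/V - 119/83) = 8 - (-119/83 + 103/V) = 8 + (119/83 - 103/V) = 783/83 - 103/V)
I = -2223 (I = -2107 - 116 = -2223)
K(-31, -266)/I = (783/83 - 103/(-266))/(-2223) = (783/83 - 103*(-1/266))*(-1/2223) = (783/83 + 103/266)*(-1/2223) = (216827/22078)*(-1/2223) = -16679/3775338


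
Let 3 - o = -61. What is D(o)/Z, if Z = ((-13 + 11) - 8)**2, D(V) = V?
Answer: 16/25 ≈ 0.64000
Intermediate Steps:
o = 64 (o = 3 - 1*(-61) = 3 + 61 = 64)
Z = 100 (Z = (-2 - 8)**2 = (-10)**2 = 100)
D(o)/Z = 64/100 = 64*(1/100) = 16/25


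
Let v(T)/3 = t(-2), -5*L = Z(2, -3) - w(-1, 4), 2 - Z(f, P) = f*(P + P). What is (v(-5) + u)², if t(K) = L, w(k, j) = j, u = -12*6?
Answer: 6084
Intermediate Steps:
u = -72
Z(f, P) = 2 - 2*P*f (Z(f, P) = 2 - f*(P + P) = 2 - f*2*P = 2 - 2*P*f)
L = -2 (L = -((2 - 2*(-3)*2) - 1*4)/5 = -((2 + 12) - 4)/5 = -(14 - 4)/5 = -⅕*10 = -2)
t(K) = -2
v(T) = -6 (v(T) = 3*(-2) = -6)
(v(-5) + u)² = (-6 - 72)² = (-78)² = 6084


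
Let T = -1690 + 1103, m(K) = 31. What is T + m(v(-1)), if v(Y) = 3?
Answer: -556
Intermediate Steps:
T = -587
T + m(v(-1)) = -587 + 31 = -556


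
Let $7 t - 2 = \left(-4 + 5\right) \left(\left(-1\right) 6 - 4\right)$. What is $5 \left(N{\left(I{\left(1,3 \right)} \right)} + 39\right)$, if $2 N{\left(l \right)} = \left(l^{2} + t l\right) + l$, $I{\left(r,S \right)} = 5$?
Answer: $\frac{1790}{7} \approx 255.71$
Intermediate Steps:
$t = - \frac{8}{7}$ ($t = \frac{2}{7} + \frac{\left(-4 + 5\right) \left(\left(-1\right) 6 - 4\right)}{7} = \frac{2}{7} + \frac{1 \left(-6 - 4\right)}{7} = \frac{2}{7} + \frac{1 \left(-10\right)}{7} = \frac{2}{7} + \frac{1}{7} \left(-10\right) = \frac{2}{7} - \frac{10}{7} = - \frac{8}{7} \approx -1.1429$)
$N{\left(l \right)} = \frac{l^{2}}{2} - \frac{l}{14}$ ($N{\left(l \right)} = \frac{\left(l^{2} - \frac{8 l}{7}\right) + l}{2} = \frac{l^{2} - \frac{l}{7}}{2} = \frac{l^{2}}{2} - \frac{l}{14}$)
$5 \left(N{\left(I{\left(1,3 \right)} \right)} + 39\right) = 5 \left(\frac{1}{14} \cdot 5 \left(-1 + 7 \cdot 5\right) + 39\right) = 5 \left(\frac{1}{14} \cdot 5 \left(-1 + 35\right) + 39\right) = 5 \left(\frac{1}{14} \cdot 5 \cdot 34 + 39\right) = 5 \left(\frac{85}{7} + 39\right) = 5 \cdot \frac{358}{7} = \frac{1790}{7}$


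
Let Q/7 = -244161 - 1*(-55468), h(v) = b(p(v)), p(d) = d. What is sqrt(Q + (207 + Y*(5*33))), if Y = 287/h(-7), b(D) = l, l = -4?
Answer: I*sqrt(5329931)/2 ≈ 1154.3*I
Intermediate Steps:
b(D) = -4
h(v) = -4
Y = -287/4 (Y = 287/(-4) = 287*(-1/4) = -287/4 ≈ -71.750)
Q = -1320851 (Q = 7*(-244161 - 1*(-55468)) = 7*(-244161 + 55468) = 7*(-188693) = -1320851)
sqrt(Q + (207 + Y*(5*33))) = sqrt(-1320851 + (207 - 1435*33/4)) = sqrt(-1320851 + (207 - 287/4*165)) = sqrt(-1320851 + (207 - 47355/4)) = sqrt(-1320851 - 46527/4) = sqrt(-5329931/4) = I*sqrt(5329931)/2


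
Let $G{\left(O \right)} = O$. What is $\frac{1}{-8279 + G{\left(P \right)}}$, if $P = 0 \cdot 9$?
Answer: $- \frac{1}{8279} \approx -0.00012079$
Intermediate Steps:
$P = 0$
$\frac{1}{-8279 + G{\left(P \right)}} = \frac{1}{-8279 + 0} = \frac{1}{-8279} = - \frac{1}{8279}$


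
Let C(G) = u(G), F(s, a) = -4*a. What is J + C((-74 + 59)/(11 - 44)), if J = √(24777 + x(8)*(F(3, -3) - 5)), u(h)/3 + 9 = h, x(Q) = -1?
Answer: -282/11 + √24770 ≈ 131.75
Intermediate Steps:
u(h) = -27 + 3*h
J = √24770 (J = √(24777 - (-4*(-3) - 5)) = √(24777 - (12 - 5)) = √(24777 - 1*7) = √(24777 - 7) = √24770 ≈ 157.38)
C(G) = -27 + 3*G
J + C((-74 + 59)/(11 - 44)) = √24770 + (-27 + 3*((-74 + 59)/(11 - 44))) = √24770 + (-27 + 3*(-15/(-33))) = √24770 + (-27 + 3*(-15*(-1/33))) = √24770 + (-27 + 3*(5/11)) = √24770 + (-27 + 15/11) = √24770 - 282/11 = -282/11 + √24770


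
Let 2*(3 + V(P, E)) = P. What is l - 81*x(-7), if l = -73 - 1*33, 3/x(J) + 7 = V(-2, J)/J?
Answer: -341/5 ≈ -68.200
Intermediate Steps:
V(P, E) = -3 + P/2
x(J) = 3/(-7 - 4/J) (x(J) = 3/(-7 + (-3 + (1/2)*(-2))/J) = 3/(-7 + (-3 - 1)/J) = 3/(-7 - 4/J))
l = -106 (l = -73 - 33 = -106)
l - 81*x(-7) = -106 - (-243)*(-7)/(4 + 7*(-7)) = -106 - (-243)*(-7)/(4 - 49) = -106 - (-243)*(-7)/(-45) = -106 - (-243)*(-7)*(-1)/45 = -106 - 81*(-7/15) = -106 + 189/5 = -341/5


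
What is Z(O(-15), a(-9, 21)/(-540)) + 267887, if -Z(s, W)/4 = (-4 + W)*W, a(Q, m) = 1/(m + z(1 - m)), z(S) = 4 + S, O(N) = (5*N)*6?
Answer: 488224046699/1822500 ≈ 2.6789e+5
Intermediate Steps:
O(N) = 30*N
a(Q, m) = ⅕ (a(Q, m) = 1/(m + (4 + (1 - m))) = 1/(m + (5 - m)) = 1/5 = ⅕)
Z(s, W) = -4*W*(-4 + W) (Z(s, W) = -4*(-4 + W)*W = -4*W*(-4 + W))
Z(O(-15), a(-9, 21)/(-540)) + 267887 = 4*((⅕)/(-540))*(4 - 1/(5*(-540))) + 267887 = 4*((⅕)*(-1/540))*(4 - (-1)/(5*540)) + 267887 = 4*(-1/2700)*(4 - 1*(-1/2700)) + 267887 = 4*(-1/2700)*(4 + 1/2700) + 267887 = 4*(-1/2700)*(10801/2700) + 267887 = -10801/1822500 + 267887 = 488224046699/1822500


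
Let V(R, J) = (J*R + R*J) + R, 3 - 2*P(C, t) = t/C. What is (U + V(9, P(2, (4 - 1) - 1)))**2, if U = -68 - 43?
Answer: 7056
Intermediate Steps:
P(C, t) = 3/2 - t/(2*C)
V(R, J) = R + 2*J*R (V(R, J) = (J*R + J*R) + R = 2*J*R + R = R + 2*J*R)
U = -111
(U + V(9, P(2, (4 - 1) - 1)))**2 = (-111 + 9*(1 + 2*((1/2)*(-((4 - 1) - 1) + 3*2)/2)))**2 = (-111 + 9*(1 + 2*((1/2)*(1/2)*(-(3 - 1) + 6))))**2 = (-111 + 9*(1 + 2*((1/2)*(1/2)*(-1*2 + 6))))**2 = (-111 + 9*(1 + 2*((1/2)*(1/2)*(-2 + 6))))**2 = (-111 + 9*(1 + 2*((1/2)*(1/2)*4)))**2 = (-111 + 9*(1 + 2*1))**2 = (-111 + 9*(1 + 2))**2 = (-111 + 9*3)**2 = (-111 + 27)**2 = (-84)**2 = 7056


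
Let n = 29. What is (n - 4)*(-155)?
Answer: -3875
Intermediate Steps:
(n - 4)*(-155) = (29 - 4)*(-155) = 25*(-155) = -3875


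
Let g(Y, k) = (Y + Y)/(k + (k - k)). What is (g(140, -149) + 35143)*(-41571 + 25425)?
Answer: -84540891942/149 ≈ -5.6739e+8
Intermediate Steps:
g(Y, k) = 2*Y/k (g(Y, k) = (2*Y)/(k + 0) = (2*Y)/k = 2*Y/k)
(g(140, -149) + 35143)*(-41571 + 25425) = (2*140/(-149) + 35143)*(-41571 + 25425) = (2*140*(-1/149) + 35143)*(-16146) = (-280/149 + 35143)*(-16146) = (5236027/149)*(-16146) = -84540891942/149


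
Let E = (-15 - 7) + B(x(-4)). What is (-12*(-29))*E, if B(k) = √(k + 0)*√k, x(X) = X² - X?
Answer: -696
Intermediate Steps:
B(k) = k (B(k) = √k*√k = k)
E = -2 (E = (-15 - 7) - 4*(-1 - 4) = -22 - 4*(-5) = -22 + 20 = -2)
(-12*(-29))*E = -12*(-29)*(-2) = 348*(-2) = -696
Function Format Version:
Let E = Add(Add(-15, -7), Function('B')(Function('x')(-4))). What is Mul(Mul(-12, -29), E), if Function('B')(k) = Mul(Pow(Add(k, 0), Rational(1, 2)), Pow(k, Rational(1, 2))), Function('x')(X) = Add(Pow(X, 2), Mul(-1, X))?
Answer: -696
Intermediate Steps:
Function('B')(k) = k (Function('B')(k) = Mul(Pow(k, Rational(1, 2)), Pow(k, Rational(1, 2))) = k)
E = -2 (E = Add(Add(-15, -7), Mul(-4, Add(-1, -4))) = Add(-22, Mul(-4, -5)) = Add(-22, 20) = -2)
Mul(Mul(-12, -29), E) = Mul(Mul(-12, -29), -2) = Mul(348, -2) = -696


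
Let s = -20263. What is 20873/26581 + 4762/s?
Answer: 296370877/538610803 ≈ 0.55025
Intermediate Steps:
20873/26581 + 4762/s = 20873/26581 + 4762/(-20263) = 20873*(1/26581) + 4762*(-1/20263) = 20873/26581 - 4762/20263 = 296370877/538610803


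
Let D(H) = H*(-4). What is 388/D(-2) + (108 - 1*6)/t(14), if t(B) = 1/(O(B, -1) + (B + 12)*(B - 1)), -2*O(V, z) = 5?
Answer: 68539/2 ≈ 34270.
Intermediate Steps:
O(V, z) = -5/2 (O(V, z) = -1/2*5 = -5/2)
D(H) = -4*H
t(B) = 1/(-5/2 + (-1 + B)*(12 + B)) (t(B) = 1/(-5/2 + (B + 12)*(B - 1)) = 1/(-5/2 + (12 + B)*(-1 + B)) = 1/(-5/2 + (-1 + B)*(12 + B)))
388/D(-2) + (108 - 1*6)/t(14) = 388/((-4*(-2))) + (108 - 1*6)/((2/(-29 + 2*14**2 + 22*14))) = 388/8 + (108 - 6)/((2/(-29 + 2*196 + 308))) = 388*(1/8) + 102/((2/(-29 + 392 + 308))) = 97/2 + 102/((2/671)) = 97/2 + 102/((2*(1/671))) = 97/2 + 102/(2/671) = 97/2 + 102*(671/2) = 97/2 + 34221 = 68539/2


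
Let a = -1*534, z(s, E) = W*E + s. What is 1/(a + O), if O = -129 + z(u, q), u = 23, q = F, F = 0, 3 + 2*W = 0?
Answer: -1/640 ≈ -0.0015625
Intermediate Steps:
W = -3/2 (W = -3/2 + (1/2)*0 = -3/2 + 0 = -3/2 ≈ -1.5000)
q = 0
z(s, E) = s - 3*E/2 (z(s, E) = -3*E/2 + s = s - 3*E/2)
a = -534
O = -106 (O = -129 + (23 - 3/2*0) = -129 + (23 + 0) = -129 + 23 = -106)
1/(a + O) = 1/(-534 - 106) = 1/(-640) = -1/640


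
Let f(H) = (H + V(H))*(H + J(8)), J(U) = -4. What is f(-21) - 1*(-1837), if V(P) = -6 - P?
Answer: 1987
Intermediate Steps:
f(H) = 24 - 6*H (f(H) = (H + (-6 - H))*(H - 4) = -6*(-4 + H) = 24 - 6*H)
f(-21) - 1*(-1837) = (24 - 6*(-21)) - 1*(-1837) = (24 + 126) + 1837 = 150 + 1837 = 1987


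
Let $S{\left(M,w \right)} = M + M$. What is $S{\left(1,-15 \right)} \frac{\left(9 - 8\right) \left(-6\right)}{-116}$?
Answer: $\frac{3}{29} \approx 0.10345$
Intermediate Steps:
$S{\left(M,w \right)} = 2 M$
$S{\left(1,-15 \right)} \frac{\left(9 - 8\right) \left(-6\right)}{-116} = 2 \cdot 1 \frac{\left(9 - 8\right) \left(-6\right)}{-116} = 2 \cdot 1 \left(-6\right) \left(- \frac{1}{116}\right) = 2 \left(\left(-6\right) \left(- \frac{1}{116}\right)\right) = 2 \cdot \frac{3}{58} = \frac{3}{29}$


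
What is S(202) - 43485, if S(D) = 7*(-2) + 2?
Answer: -43497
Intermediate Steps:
S(D) = -12 (S(D) = -14 + 2 = -12)
S(202) - 43485 = -12 - 43485 = -43497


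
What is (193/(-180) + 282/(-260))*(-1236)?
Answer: 519841/195 ≈ 2665.9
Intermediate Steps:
(193/(-180) + 282/(-260))*(-1236) = (193*(-1/180) + 282*(-1/260))*(-1236) = (-193/180 - 141/130)*(-1236) = -5047/2340*(-1236) = 519841/195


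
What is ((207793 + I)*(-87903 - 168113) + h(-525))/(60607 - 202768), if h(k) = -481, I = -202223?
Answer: 1426009601/142161 ≈ 10031.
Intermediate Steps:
((207793 + I)*(-87903 - 168113) + h(-525))/(60607 - 202768) = ((207793 - 202223)*(-87903 - 168113) - 481)/(60607 - 202768) = (5570*(-256016) - 481)/(-142161) = (-1426009120 - 481)*(-1/142161) = -1426009601*(-1/142161) = 1426009601/142161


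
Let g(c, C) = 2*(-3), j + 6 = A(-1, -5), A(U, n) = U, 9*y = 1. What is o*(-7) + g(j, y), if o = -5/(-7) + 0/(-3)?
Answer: -11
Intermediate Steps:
y = ⅑ (y = (⅑)*1 = ⅑ ≈ 0.11111)
j = -7 (j = -6 - 1 = -7)
g(c, C) = -6
o = 5/7 (o = -5*(-⅐) + 0*(-⅓) = 5/7 + 0 = 5/7 ≈ 0.71429)
o*(-7) + g(j, y) = (5/7)*(-7) - 6 = -5 - 6 = -11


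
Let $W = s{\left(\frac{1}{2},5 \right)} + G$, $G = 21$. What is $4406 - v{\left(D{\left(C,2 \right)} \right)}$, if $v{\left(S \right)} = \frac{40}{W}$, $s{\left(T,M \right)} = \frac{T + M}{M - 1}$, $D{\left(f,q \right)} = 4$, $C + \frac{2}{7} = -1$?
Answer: $\frac{788354}{179} \approx 4404.2$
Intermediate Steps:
$C = - \frac{9}{7}$ ($C = - \frac{2}{7} - 1 = - \frac{9}{7} \approx -1.2857$)
$s{\left(T,M \right)} = \frac{M + T}{-1 + M}$
$W = \frac{179}{8}$ ($W = \frac{5 + \frac{1}{2}}{-1 + 5} + 21 = \frac{5 + \frac{1}{2}}{4} + 21 = \frac{1}{4} \cdot \frac{11}{2} + 21 = \frac{11}{8} + 21 = \frac{179}{8} \approx 22.375$)
$v{\left(S \right)} = \frac{320}{179}$ ($v{\left(S \right)} = \frac{40}{\frac{179}{8}} = 40 \cdot \frac{8}{179} = \frac{320}{179}$)
$4406 - v{\left(D{\left(C,2 \right)} \right)} = 4406 - \frac{320}{179} = \frac{788354}{179}$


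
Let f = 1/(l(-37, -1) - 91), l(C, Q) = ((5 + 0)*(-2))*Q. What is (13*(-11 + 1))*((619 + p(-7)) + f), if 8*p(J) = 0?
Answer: -6517940/81 ≈ -80468.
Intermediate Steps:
p(J) = 0 (p(J) = (1/8)*0 = 0)
l(C, Q) = -10*Q (l(C, Q) = (5*(-2))*Q = -10*Q)
f = -1/81 (f = 1/(-10*(-1) - 91) = 1/(10 - 91) = 1/(-81) = -1/81 ≈ -0.012346)
(13*(-11 + 1))*((619 + p(-7)) + f) = (13*(-11 + 1))*((619 + 0) - 1/81) = (13*(-10))*(619 - 1/81) = -130*50138/81 = -6517940/81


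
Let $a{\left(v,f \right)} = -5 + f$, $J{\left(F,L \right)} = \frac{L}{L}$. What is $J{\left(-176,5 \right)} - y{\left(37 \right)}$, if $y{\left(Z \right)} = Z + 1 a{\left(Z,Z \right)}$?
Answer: $-68$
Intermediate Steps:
$J{\left(F,L \right)} = 1$
$y{\left(Z \right)} = -5 + 2 Z$ ($y{\left(Z \right)} = Z + 1 \left(-5 + Z\right) = Z + \left(-5 + Z\right) = -5 + 2 Z$)
$J{\left(-176,5 \right)} - y{\left(37 \right)} = 1 - \left(-5 + 2 \cdot 37\right) = 1 - \left(-5 + 74\right) = 1 - 69 = -68$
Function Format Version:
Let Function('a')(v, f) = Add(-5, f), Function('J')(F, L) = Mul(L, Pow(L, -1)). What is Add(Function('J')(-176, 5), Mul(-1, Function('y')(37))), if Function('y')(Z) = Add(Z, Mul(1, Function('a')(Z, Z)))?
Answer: -68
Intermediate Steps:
Function('J')(F, L) = 1
Function('y')(Z) = Add(-5, Mul(2, Z)) (Function('y')(Z) = Add(Z, Mul(1, Add(-5, Z))) = Add(Z, Add(-5, Z)) = Add(-5, Mul(2, Z)))
Add(Function('J')(-176, 5), Mul(-1, Function('y')(37))) = Add(1, Mul(-1, Add(-5, Mul(2, 37)))) = Add(1, Mul(-1, Add(-5, 74))) = Add(1, Mul(-1, 69)) = Add(1, -69) = -68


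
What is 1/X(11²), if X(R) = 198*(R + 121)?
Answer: 1/47916 ≈ 2.0870e-5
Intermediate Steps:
X(R) = 23958 + 198*R (X(R) = 198*(121 + R) = 23958 + 198*R)
1/X(11²) = 1/(23958 + 198*11²) = 1/(23958 + 198*121) = 1/(23958 + 23958) = 1/47916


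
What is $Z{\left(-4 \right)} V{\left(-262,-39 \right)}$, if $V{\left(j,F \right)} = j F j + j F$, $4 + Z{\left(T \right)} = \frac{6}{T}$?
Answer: $14667939$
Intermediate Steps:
$Z{\left(T \right)} = -4 + \frac{6}{T}$
$V{\left(j,F \right)} = F j + F j^{2}$ ($V{\left(j,F \right)} = F j j + F j = F j^{2} + F j = F j + F j^{2}$)
$Z{\left(-4 \right)} V{\left(-262,-39 \right)} = \left(-4 + \frac{6}{-4}\right) \left(\left(-39\right) \left(-262\right) \left(1 - 262\right)\right) = \left(-4 + 6 \left(- \frac{1}{4}\right)\right) \left(\left(-39\right) \left(-262\right) \left(-261\right)\right) = \left(-4 - \frac{3}{2}\right) \left(-2666898\right) = \left(- \frac{11}{2}\right) \left(-2666898\right) = 14667939$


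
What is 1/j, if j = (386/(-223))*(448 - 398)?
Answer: -223/19300 ≈ -0.011554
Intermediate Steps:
j = -19300/223 (j = (386*(-1/223))*50 = -386/223*50 = -19300/223 ≈ -86.547)
1/j = 1/(-19300/223) = -223/19300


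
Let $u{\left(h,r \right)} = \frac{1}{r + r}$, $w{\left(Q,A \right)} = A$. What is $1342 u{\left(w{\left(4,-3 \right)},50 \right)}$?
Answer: $\frac{671}{50} \approx 13.42$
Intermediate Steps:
$u{\left(h,r \right)} = \frac{1}{2 r}$
$1342 u{\left(w{\left(4,-3 \right)},50 \right)} = 1342 \frac{1}{2 \cdot 50} = 1342 \cdot \frac{1}{2} \cdot \frac{1}{50} = 1342 \cdot \frac{1}{100} = \frac{671}{50}$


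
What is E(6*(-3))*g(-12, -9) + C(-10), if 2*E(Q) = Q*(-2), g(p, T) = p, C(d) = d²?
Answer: -116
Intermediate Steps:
E(Q) = -Q (E(Q) = (Q*(-2))/2 = (-2*Q)/2 = -Q)
E(6*(-3))*g(-12, -9) + C(-10) = -6*(-3)*(-12) + (-10)² = -1*(-18)*(-12) + 100 = 18*(-12) + 100 = -216 + 100 = -116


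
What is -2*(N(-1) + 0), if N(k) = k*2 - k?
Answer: 2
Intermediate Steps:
N(k) = k (N(k) = 2*k - k = k)
-2*(N(-1) + 0) = -2*(-1 + 0) = -2*(-1) = 2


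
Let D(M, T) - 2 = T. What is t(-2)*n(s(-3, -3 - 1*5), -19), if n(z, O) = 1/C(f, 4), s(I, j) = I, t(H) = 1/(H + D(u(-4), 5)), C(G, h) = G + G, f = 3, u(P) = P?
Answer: 1/30 ≈ 0.033333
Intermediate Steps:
D(M, T) = 2 + T
C(G, h) = 2*G
t(H) = 1/(7 + H) (t(H) = 1/(H + (2 + 5)) = 1/(H + 7) = 1/(7 + H))
n(z, O) = ⅙ (n(z, O) = 1/(2*3) = 1/6 = ⅙)
t(-2)*n(s(-3, -3 - 1*5), -19) = (⅙)/(7 - 2) = (⅙)/5 = (⅕)*(⅙) = 1/30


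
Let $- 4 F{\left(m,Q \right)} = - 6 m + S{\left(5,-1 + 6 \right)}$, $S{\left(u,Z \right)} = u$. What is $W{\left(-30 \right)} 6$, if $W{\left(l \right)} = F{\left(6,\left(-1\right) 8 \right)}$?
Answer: $\frac{93}{2} \approx 46.5$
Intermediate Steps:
$F{\left(m,Q \right)} = - \frac{5}{4} + \frac{3 m}{2}$ ($F{\left(m,Q \right)} = - \frac{- 6 m + 5}{4} = - \frac{5 - 6 m}{4} = - \frac{5}{4} + \frac{3 m}{2}$)
$W{\left(l \right)} = \frac{31}{4}$ ($W{\left(l \right)} = - \frac{5}{4} + \frac{3}{2} \cdot 6 = - \frac{5}{4} + 9 = \frac{31}{4}$)
$W{\left(-30 \right)} 6 = \frac{31}{4} \cdot 6 = \frac{93}{2}$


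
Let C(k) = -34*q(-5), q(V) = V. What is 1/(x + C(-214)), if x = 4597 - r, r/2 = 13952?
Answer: -1/23137 ≈ -4.3221e-5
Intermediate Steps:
r = 27904 (r = 2*13952 = 27904)
C(k) = 170 (C(k) = -34*(-5) = 170)
x = -23307 (x = 4597 - 1*27904 = 4597 - 27904 = -23307)
1/(x + C(-214)) = 1/(-23307 + 170) = 1/(-23137) = -1/23137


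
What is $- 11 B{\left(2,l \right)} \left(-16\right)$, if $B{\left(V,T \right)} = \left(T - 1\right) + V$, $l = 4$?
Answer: $880$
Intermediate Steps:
$B{\left(V,T \right)} = -1 + T + V$ ($B{\left(V,T \right)} = \left(-1 + T\right) + V = -1 + T + V$)
$- 11 B{\left(2,l \right)} \left(-16\right) = - 11 \left(-1 + 4 + 2\right) \left(-16\right) = \left(-11\right) 5 \left(-16\right) = \left(-55\right) \left(-16\right) = 880$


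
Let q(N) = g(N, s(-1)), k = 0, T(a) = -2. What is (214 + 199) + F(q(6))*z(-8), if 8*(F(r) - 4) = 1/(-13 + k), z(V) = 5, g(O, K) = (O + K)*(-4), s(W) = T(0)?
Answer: 45027/104 ≈ 432.95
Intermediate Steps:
s(W) = -2
g(O, K) = -4*K - 4*O (g(O, K) = (K + O)*(-4) = -4*K - 4*O)
q(N) = 8 - 4*N (q(N) = -4*(-2) - 4*N = 8 - 4*N)
F(r) = 415/104 (F(r) = 4 + 1/(8*(-13 + 0)) = 4 + (1/8)/(-13) = 4 + (1/8)*(-1/13) = 4 - 1/104 = 415/104)
(214 + 199) + F(q(6))*z(-8) = (214 + 199) + (415/104)*5 = 413 + 2075/104 = 45027/104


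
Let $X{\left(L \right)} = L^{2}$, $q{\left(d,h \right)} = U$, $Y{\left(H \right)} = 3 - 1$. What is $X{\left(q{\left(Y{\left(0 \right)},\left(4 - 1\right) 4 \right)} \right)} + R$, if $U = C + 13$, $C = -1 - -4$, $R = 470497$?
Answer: $470753$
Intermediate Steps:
$C = 3$ ($C = -1 + 4 = 3$)
$Y{\left(H \right)} = 2$
$U = 16$ ($U = 3 + 13 = 16$)
$q{\left(d,h \right)} = 16$
$X{\left(q{\left(Y{\left(0 \right)},\left(4 - 1\right) 4 \right)} \right)} + R = 16^{2} + 470497 = 256 + 470497 = 470753$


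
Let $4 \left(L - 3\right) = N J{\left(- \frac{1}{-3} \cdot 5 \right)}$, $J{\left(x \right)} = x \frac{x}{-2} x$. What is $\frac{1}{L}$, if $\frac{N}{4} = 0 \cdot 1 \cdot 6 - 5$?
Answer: $\frac{54}{787} \approx 0.068615$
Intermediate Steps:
$J{\left(x \right)} = - \frac{x^{3}}{2}$ ($J{\left(x \right)} = x x \left(- \frac{1}{2}\right) x = x \left(- \frac{x}{2}\right) x = - \frac{x^{2}}{2} x = - \frac{x^{3}}{2}$)
$N = -20$ ($N = 4 \left(0 \cdot 1 \cdot 6 - 5\right) = 4 \left(0 \cdot 6 - 5\right) = 4 \left(0 - 5\right) = 4 \left(-5\right) = -20$)
$L = \frac{787}{54}$ ($L = 3 + \frac{\left(-20\right) \left(- \frac{\left(- \frac{1}{-3} \cdot 5\right)^{3}}{2}\right)}{4} = 3 + \frac{\left(-20\right) \left(- \frac{\left(\left(-1\right) \left(- \frac{1}{3}\right) 5\right)^{3}}{2}\right)}{4} = 3 + \frac{\left(-20\right) \left(- \frac{\left(\frac{1}{3} \cdot 5\right)^{3}}{2}\right)}{4} = 3 + \frac{\left(-20\right) \left(- \frac{\left(\frac{5}{3}\right)^{3}}{2}\right)}{4} = 3 + \frac{\left(-20\right) \left(\left(- \frac{1}{2}\right) \frac{125}{27}\right)}{4} = 3 + \frac{\left(-20\right) \left(- \frac{125}{54}\right)}{4} = 3 + \frac{1}{4} \cdot \frac{1250}{27} = 3 + \frac{625}{54} = \frac{787}{54} \approx 14.574$)
$\frac{1}{L} = \frac{1}{\frac{787}{54}} = \frac{54}{787}$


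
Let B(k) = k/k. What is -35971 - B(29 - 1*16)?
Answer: -35972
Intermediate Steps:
B(k) = 1
-35971 - B(29 - 1*16) = -35971 - 1*1 = -35971 - 1 = -35972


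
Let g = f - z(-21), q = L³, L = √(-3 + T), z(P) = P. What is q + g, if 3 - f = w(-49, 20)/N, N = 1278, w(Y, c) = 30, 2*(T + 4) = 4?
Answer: 5107/213 - 5*I*√5 ≈ 23.977 - 11.18*I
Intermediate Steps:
T = -2 (T = -4 + (½)*4 = -4 + 2 = -2)
L = I*√5 (L = √(-3 - 2) = √(-5) = I*√5 ≈ 2.2361*I)
f = 634/213 (f = 3 - 30/1278 = 3 - 1*5/213 = 3 - 5/213 = 634/213 ≈ 2.9765)
q = -5*I*√5 (q = (I*√5)³ = -5*I*√5 ≈ -11.18*I)
g = 5107/213 (g = 634/213 - 1*(-21) = 634/213 + 21 = 5107/213 ≈ 23.977)
q + g = -5*I*√5 + 5107/213 = 5107/213 - 5*I*√5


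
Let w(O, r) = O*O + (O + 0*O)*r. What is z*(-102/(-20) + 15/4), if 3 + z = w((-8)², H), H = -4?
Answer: 679149/20 ≈ 33957.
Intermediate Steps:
w(O, r) = O² + O*r (w(O, r) = O² + (O + 0)*r = O² + O*r)
z = 3837 (z = -3 + (-8)²*((-8)² - 4) = -3 + 64*(64 - 4) = -3 + 64*60 = -3 + 3840 = 3837)
z*(-102/(-20) + 15/4) = 3837*(-102/(-20) + 15/4) = 3837*(-102*(-1/20) + 15*(¼)) = 3837*(51/10 + 15/4) = 3837*(177/20) = 679149/20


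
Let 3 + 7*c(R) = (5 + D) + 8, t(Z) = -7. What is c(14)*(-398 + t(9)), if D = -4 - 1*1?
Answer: -2025/7 ≈ -289.29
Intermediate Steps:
D = -5 (D = -4 - 1 = -5)
c(R) = 5/7 (c(R) = -3/7 + ((5 - 5) + 8)/7 = -3/7 + (0 + 8)/7 = -3/7 + (1/7)*8 = -3/7 + 8/7 = 5/7)
c(14)*(-398 + t(9)) = 5*(-398 - 7)/7 = (5/7)*(-405) = -2025/7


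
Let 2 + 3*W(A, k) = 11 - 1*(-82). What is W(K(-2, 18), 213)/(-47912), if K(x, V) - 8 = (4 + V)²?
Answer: -91/143736 ≈ -0.00063310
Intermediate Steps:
K(x, V) = 8 + (4 + V)²
W(A, k) = 91/3 (W(A, k) = -⅔ + (11 - 1*(-82))/3 = -⅔ + (11 + 82)/3 = -⅔ + (⅓)*93 = -⅔ + 31 = 91/3)
W(K(-2, 18), 213)/(-47912) = (91/3)/(-47912) = (91/3)*(-1/47912) = -91/143736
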